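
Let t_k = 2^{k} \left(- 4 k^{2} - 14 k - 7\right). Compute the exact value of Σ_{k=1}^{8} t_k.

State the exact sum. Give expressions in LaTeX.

t_(k+1)/t_k = 2*(4*k**2 + 22*k + 25)/(4*k**2 + 14*k + 7).
Take A(k)=2, B(k)=1, C(k)=k**2 + 7*k/2 + 7/4.
Key eq: (2)·f(k+1) = (1)·f(k) + (k**2 + 7*k/2 + 7/4).
d = 2 from the (0,0,2) case.
Solving with deg f ≤ 2: f(k) = (4*k**2 - 2*k + 3)/4.
So s_k = (B(k−1)f/C)·t_k = ((4*k**2 - 2*k + 3)/(4*k**2 + 14*k + 7))·t_k = 2**k*(-4*k**2 + 2*k - 3).
Check: Δs_k = 2**k*(-4*k**2 - 14*k - 7). ✓
Evaluate s at k=9 and k=1: -158208 and -10; difference -158198.

Σ = -158198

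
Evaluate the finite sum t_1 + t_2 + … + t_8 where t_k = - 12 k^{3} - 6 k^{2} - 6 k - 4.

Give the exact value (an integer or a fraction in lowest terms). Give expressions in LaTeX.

Σ = -17024

The ratio is (6*k**3 + 21*k**2 + 27*k + 14)/(6*k**3 + 3*k**2 + 3*k + 2).
Gosper form: A/B · C(k+1)/C(k) with A=1, B=1, C=k**3 + k**2/2 + k/2 + 1/3.
f must satisfy (1)·f(k+1) − (1)·f(k) = k**3 + k**2/2 + k/2 + 1/3.
d = 4 from the (0,0,3) case.
A polynomial solution: f(k) = k*(3*k**3 - 4*k**2 + 3*k + 2)/12.
So s_k = (B(k−1)f/C)·t_k = (k*(3*k**3 - 4*k**2 + 3*k + 2)/(2*(6*k**3 + 3*k**2 + 3*k + 2)))·t_k = k*(-3*k**3 + 4*k**2 - 3*k - 2).
s_(k+1) − s_k = -12*k**3 - 6*k**2 - 6*k - 4 = t_k.
Evaluate s at k=9 and k=1: -17028 and -4; difference -17024.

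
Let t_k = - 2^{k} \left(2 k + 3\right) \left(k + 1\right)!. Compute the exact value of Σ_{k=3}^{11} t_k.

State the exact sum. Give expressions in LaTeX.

The ratio is 2*(k + 2)*(2*k + 5)/(2*k + 3).
Take A(k)=2*k + 4, B(k)=1, C(k)=k + 3/2.
f must satisfy (2*k + 4)·f(k+1) − (1)·f(k) = k + 3/2.
Bound: deg f ≤ 0.
Match coefficients ⇒ f(k) = 1/2.
Get s_k = R·t_k = -2**k*factorial(k + 1) with R(k) = B(k−1)f(k)/C(k) = 1/(2*k + 3).
Check: Δs_k = -2**k*(2*k + 3)*factorial(k + 1). ✓
Sum = s_(12) − s_(3); s_(12) = -25505877196800, s_(3) = -192 ⇒ -25505877196608.

Σ = -25505877196608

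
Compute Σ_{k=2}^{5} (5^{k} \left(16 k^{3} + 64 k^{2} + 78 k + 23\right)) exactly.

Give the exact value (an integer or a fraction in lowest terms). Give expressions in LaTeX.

Σ = 14202200

Compute t_(k+1)/t_k: get 5*(16*k**3 + 112*k**2 + 254*k + 181)/(16*k**3 + 64*k**2 + 78*k + 23).
Factor: A=5; B=1; C=k**3 + 4*k**2 + 39*k/8 + 23/16.
Key eq: (5)·f(k+1) = (1)·f(k) + (k**3 + 4*k**2 + 39*k/8 + 23/16).
deg f ≤ 3 (via 0,0,3).
Solving with deg f ≤ 3: f(k) = (4*k**3 + k**2 + 2*k - 3)/16.
Get s_k = R·t_k = 5**k*(4*k**3 + k**2 + 2*k - 3) with R(k) = B(k−1)f(k)/C(k) = (4*k**3 + k**2 + 2*k - 3)/(16*k**3 + 64*k**2 + 78*k + 23).
Verify: 5**k*(16*k**3 + 64*k**2 + 78*k + 23) matches t_k.
Telescoping: Σ = s_(6) − s_(2) = 14203125 − (925) = 14202200.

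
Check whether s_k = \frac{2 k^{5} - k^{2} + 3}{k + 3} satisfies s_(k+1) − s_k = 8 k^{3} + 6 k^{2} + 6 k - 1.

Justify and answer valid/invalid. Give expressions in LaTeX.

s_(k+1) = (2*(k + 1)**5 - (k + 1)**2 + 3)/(k + 4)
s_(k+1) − s_k = k*(8*k**4 + 50*k**3 + 80*k**2 + 69*k + 25)/(k**2 + 7*k + 12)
(s_(k+1) − s_k) − t_k = 4*(-3*k**4 - 16*k**3 - 11*k**2 - 10*k + 3)/(k**2 + 7*k + 12)

Invalid: residual \frac{4 \left(- 3 k^{4} - 16 k^{3} - 11 k^{2} - 10 k + 3\right)}{k^{2} + 7 k + 12} ≠ 0.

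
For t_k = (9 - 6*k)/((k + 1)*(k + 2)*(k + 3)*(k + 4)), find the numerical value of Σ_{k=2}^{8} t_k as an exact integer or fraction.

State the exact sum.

Σ = -21/440

The ratio is (k + 1)*(2*k - 1)/((k + 5)*(2*k - 3)).
Normal form (A,B,C) = (k + 1, k + 5, k - 3/2).
Set up (k + 1)·f(k+1) − (k + 4)·f(k) − (k - 3/2) = 0.
d = 3 from the (1,1,1) case.
Match coefficients ⇒ f(k) = -k*(k**2 + 6*k + 20)/18.
So s_k = (B(k−1)f/C)·t_k = (-k*(k + 4)*(k**2 + 6*k + 20)/(9*(2*k - 3)))·t_k = k*(k**2 + 6*k + 20)/(3*(k + 1)*(k + 2)*(k + 3)).
Verify: 3*(3 - 2*k)/(k**4 + 10*k**3 + 35*k**2 + 50*k + 24) matches t_k.
Telescoping: Σ = s_(9) − s_(2) = 31/88 − (2/5) = -21/440.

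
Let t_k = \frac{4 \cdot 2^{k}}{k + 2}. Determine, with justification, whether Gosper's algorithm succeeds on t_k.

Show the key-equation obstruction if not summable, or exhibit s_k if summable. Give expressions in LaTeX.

Ratio r(k) = 2*(k + 2)/(k + 3).
Gosper form: A/B · C(k+1)/C(k) with A=2*k + 4, B=k + 3, C=1.
Set up (2*k + 4)·f(k+1) − (k + 2)·f(k) − (1) = 0.
deg f ≤ -1 (via 1,1,0).
Negative degree bound (-1): no f exists, t_k not Gosper-summable.

No — negative degree bound, so no certificate f.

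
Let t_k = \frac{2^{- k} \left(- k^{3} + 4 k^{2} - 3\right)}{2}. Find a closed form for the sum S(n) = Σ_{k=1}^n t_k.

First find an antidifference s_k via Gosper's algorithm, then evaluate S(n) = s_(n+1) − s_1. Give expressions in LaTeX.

S(n) = 2^{- n - 1} \left(- 5 \cdot 2^{n} + n^{3} + 2 n^{2} + 2 n + 5\right)

r(k) = k*(k**2 - k - 5)/(2*(k**3 - 4*k**2 + 3)) after simplifying.
So A=1/2 and B=1, with C=k**3 - 4*k**2 + 3.
Solve (1/2)·f(k+1) − (1)·f(k) = k**3 - 4*k**2 + 3.
Degrees (0,0,3) ⇒ d ≤ 3.
Solving with deg f ≤ 3: f(k) = -2*(k**3 - k**2 + k + 4).
R(k) = B(k−1)·f(k)/C(k) = -2*(k**3 - k**2 + k + 4)/((k - 1)*(k**2 - 3*k - 3)); s_k = R·t_k = (k**3 - k**2 + k + 4)/2**k.
Verify: (-k**3 + 4*k**2 - 3)/(2*2**k) matches t_k.
Telescope: S(n) = s_(n+1) − s_(1) = 2**(-n - 1)*(n**3 + 2*n**2 + 2*n + 5) − (5/2) = 2**(-n - 1)*(-5*2**n + n**3 + 2*n**2 + 2*n + 5).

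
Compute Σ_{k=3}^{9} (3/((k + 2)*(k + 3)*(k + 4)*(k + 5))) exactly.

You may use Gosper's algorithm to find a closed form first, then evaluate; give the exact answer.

Ratio r(k) = (k + 2)/(k + 6).
Take A(k)=k + 2, B(k)=k + 6, C(k)=1.
Set up (k + 2)·f(k+1) − (k + 5)·f(k) − (1) = 0.
deg f ≤ 3 (via 1,1,0).
Match coefficients ⇒ f(k) = k*(k**2 + 9*k + 26)/72.
Get s_k = R·t_k = k*(k**2 + 9*k + 26)/(24*(k + 2)*(k + 3)*(k + 4)) with R(k) = B(k−1)f(k)/C(k) = k*(k + 5)*(k**2 + 9*k + 26)/72.
Verify: 3/(k**4 + 14*k**3 + 71*k**2 + 154*k + 120) matches t_k.
Evaluate s at k=10 and k=3: 15/364 and 31/840; difference 47/10920.

Σ = 47/10920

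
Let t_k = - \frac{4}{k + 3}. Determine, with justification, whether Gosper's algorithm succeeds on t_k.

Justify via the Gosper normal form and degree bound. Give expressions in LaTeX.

No. Not Gosper-summable.

Compute t_(k+1)/t_k: get (k + 3)/(k + 4).
Gosper form: A/B · C(k+1)/C(k) with A=k + 3, B=k + 4, C=1.
Set up (k + 3)·f(k+1) − (k + 3)·f(k) − (1) = 0.
From deg A=1, deg B=1, deg C=0: d=0.
Generic f = c0 gives residual -1; -1 = 0 cannot hold, so t_k is not Gosper-summable.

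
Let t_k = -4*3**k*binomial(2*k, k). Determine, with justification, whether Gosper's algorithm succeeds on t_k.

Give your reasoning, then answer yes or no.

Compute t_(k+1)/t_k: get 6*(2*k + 1)/(k + 1).
A = 12*k + 6, B = k + 1, C = 1.
f must satisfy (12*k + 6)·f(k+1) − (k)·f(k) = 1.
From deg A=1, deg B=1, deg C=0: d=-1.
Bound -1 < 0, so the key equation has no polynomial solution.

No — negative degree bound, so no certificate f.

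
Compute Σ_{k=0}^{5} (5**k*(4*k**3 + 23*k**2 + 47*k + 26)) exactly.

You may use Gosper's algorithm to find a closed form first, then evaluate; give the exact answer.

Step 1: r(k) = 5*(4*k**3 + 35*k**2 + 105*k + 100)/(4*k**3 + 23*k**2 + 47*k + 26).
Factor: A=5; B=1; C=k**3 + 23*k**2/4 + 47*k/4 + 13/2.
Need (5)·f(k+1) − (1)·f(k) = k**3 + 23*k**2/4 + 47*k/4 + 13/2.
deg f ≤ 3 (via 0,0,3).
Coefficient equations give f(k) = (k**3 + 2*k**2 + 3*k - 1)/4.
So s_k = (B(k−1)f/C)·t_k = ((k**3 + 2*k**2 + 3*k - 1)/(4*k**3 + 23*k**2 + 47*k + 26))·t_k = 5**k*(k**3 + 2*k**2 + 3*k - 1).
Δs = 5**k*(4*k**3 + 23*k**2 + 47*k + 26), as required.
Telescoping: Σ = s_(6) − s_(0) = 4765625 − (-1) = 4765626.

Σ = 4765626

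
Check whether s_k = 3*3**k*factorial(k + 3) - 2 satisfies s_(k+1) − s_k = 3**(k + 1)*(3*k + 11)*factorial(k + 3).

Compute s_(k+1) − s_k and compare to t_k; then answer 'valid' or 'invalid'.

s_(k+1) = 3*3**(k + 1)*factorial(k + 4) - 2
s_(k+1) − s_k = 3**(k + 1)*(3*k + 11)*factorial(k + 3)
(s_(k+1) − s_k) − t_k = 0

Valid — Δs_k = t_k.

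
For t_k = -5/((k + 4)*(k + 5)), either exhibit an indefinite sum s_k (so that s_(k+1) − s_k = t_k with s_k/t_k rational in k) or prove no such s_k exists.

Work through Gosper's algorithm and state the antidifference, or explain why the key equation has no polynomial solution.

r(k) = (k + 4)/(k + 6) after simplifying.
Factor: A=k + 4; B=k + 6; C=1.
Solve (k + 4)·f(k+1) − (k + 5)·f(k) = 1.
deg f ≤ 1 (via 1,1,0).
Coefficient equations give f(k) = k/4.
Then R = B(k−1)f/C = k*(k + 5)/4, so s_k = R(k)·t_k = -5*k/(4*k + 16).
Verify: -5/(k**2 + 9*k + 20) matches t_k.

s_k = -5*k/(4*k + 16)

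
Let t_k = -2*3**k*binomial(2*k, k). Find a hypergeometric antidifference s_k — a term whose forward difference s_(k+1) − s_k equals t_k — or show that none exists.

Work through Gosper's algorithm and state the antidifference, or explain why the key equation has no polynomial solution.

The ratio is 6*(2*k + 1)/(k + 1).
Gosper form: A/B · C(k+1)/C(k) with A=12*k + 6, B=k + 1, C=1.
f must satisfy (12*k + 6)·f(k+1) − (k)·f(k) = 1.
Degrees (1,1,0) ⇒ d ≤ -1.
deg f ≤ -1 is impossible — no certificate.

no hypergeometric antidifference exists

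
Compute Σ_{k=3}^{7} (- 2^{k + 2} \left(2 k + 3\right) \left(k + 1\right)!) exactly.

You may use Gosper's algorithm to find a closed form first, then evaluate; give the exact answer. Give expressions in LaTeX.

Σ = -371588352

Step 1: r(k) = 2*(k + 2)*(2*k + 5)/(2*k + 3).
Gosper form: A/B · C(k+1)/C(k) with A=2*k + 4, B=1, C=k + 3/2.
f must satisfy (2*k + 4)·f(k+1) − (1)·f(k) = k + 3/2.
Bound: deg f ≤ 0.
Coefficient equations give f(k) = 1/2.
Then R = B(k−1)f/C = 1/(2*k + 3), so s_k = R(k)·t_k = -2**(k + 2)*factorial(k + 1).
Δs = -2**(k + 2)*(2*k + 3)*factorial(k + 1), as required.
Σ_(k=3)^(7) t_k = s_(8) − s_(3) = -371589120 − (-768) = -371588352.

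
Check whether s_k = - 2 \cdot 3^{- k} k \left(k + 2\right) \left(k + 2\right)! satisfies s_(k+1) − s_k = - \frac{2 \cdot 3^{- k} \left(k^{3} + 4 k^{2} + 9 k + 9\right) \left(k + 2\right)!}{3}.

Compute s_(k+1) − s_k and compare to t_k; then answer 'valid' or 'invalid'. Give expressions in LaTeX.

s_(k+1) = -2*(k + 1)*(k + 3)*factorial(k + 3)/(3*3**k)
s_(k+1) − s_k = -2*(k**3 + 4*k**2 + 9*k + 9)*factorial(k + 2)/(3*3**k)
(s_(k+1) − s_k) − t_k = 0

valid (s_(k+1) − s_k reduces to t_k)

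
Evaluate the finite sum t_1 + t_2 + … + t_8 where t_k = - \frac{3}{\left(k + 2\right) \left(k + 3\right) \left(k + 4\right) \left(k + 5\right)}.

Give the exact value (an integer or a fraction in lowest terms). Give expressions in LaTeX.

Σ = -23/1430

Ratio r(k) = (k + 2)/(k + 6).
Gosper form: A/B · C(k+1)/C(k) with A=k + 2, B=k + 6, C=1.
Solve (k + 2)·f(k+1) − (k + 5)·f(k) = 1.
deg f ≤ 3 (via 1,1,0).
Solve for f: f(k) = k*(k**2 + 9*k + 26)/72 (degree 3 ≤ 3).
Get s_k = R·t_k = k*(-k**2 - 9*k - 26)/(24*(k + 2)*(k + 3)*(k + 4)) with R(k) = B(k−1)f(k)/C(k) = k*(k + 5)*(k**2 + 9*k + 26)/72.
Δs = -3/(k**4 + 14*k**3 + 71*k**2 + 154*k + 120), as required.
Evaluate s at k=9 and k=1: -47/1144 and -1/40; difference -23/1430.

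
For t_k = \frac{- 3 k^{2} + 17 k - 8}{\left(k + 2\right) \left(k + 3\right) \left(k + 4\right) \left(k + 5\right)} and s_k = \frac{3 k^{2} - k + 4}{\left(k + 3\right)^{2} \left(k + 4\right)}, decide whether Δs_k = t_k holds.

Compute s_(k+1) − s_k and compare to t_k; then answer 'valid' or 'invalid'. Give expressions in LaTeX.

Invalid: residual \frac{2 \left(3 k^{3} + 3 k^{2} - 22 k + 22\right)}{k^{6} + 21 k^{5} + 181 k^{4} + 819 k^{3} + 2050 k^{2} + 2688 k + 1440} ≠ 0.

s_(k+1) = (-k + 3*(k + 1)**2 + 3)/((k + 4)**2*(k + 5))
s_(k+1) − s_k = (-3*k**3 + 8*k**2 + 65*k - 26)/(k**5 + 19*k**4 + 143*k**3 + 533*k**2 + 984*k + 720)
(s_(k+1) − s_k) − t_k = 2*(3*k**3 + 3*k**2 - 22*k + 22)/(k**6 + 21*k**5 + 181*k**4 + 819*k**3 + 2050*k**2 + 2688*k + 1440)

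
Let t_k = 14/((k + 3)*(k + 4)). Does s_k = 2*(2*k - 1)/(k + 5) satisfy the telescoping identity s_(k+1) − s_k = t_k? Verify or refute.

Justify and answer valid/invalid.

s_(k+1) = 2*(2*k + 1)/(k + 6)
s_(k+1) − s_k = 22/(k**2 + 11*k + 30)
(s_(k+1) − s_k) − t_k = 4*(2*k**2 - 39)/(k**4 + 18*k**3 + 119*k**2 + 342*k + 360)

Invalid: residual 4*(2*k**2 - 39)/(k**4 + 18*k**3 + 119*k**2 + 342*k + 360) ≠ 0.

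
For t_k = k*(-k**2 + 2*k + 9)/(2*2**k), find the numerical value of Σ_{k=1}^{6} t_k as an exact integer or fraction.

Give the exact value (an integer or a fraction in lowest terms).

Σ = 309/64

Compute t_(k+1)/t_k: get (k**3 + k**2 - 10*k - 10)/(2*k*(k**2 - 2*k - 9)).
Take A(k)=1/2, B(k)=1, C(k)=k**3 - 2*k**2 - 9*k.
Need (1/2)·f(k+1) − (1)·f(k) = k**3 - 2*k**2 - 9*k.
Bound: deg f ≤ 3.
Coefficient equations give f(k) = -2*(k**3 + k**2 - 4*k - 2).
So s_k = (B(k−1)f/C)·t_k = (-2*(k**3 + k**2 - 4*k - 2)/(k*(k**2 - 2*k - 9)))·t_k = (k**3 + k**2 - 4*k - 2)/2**k.
Δs = k*(-k**2 + 2*k + 9)/(2*2**k), as required.
Σ_(k=1)^(6) t_k = s_(7) − s_(1) = 181/64 − (-2) = 309/64.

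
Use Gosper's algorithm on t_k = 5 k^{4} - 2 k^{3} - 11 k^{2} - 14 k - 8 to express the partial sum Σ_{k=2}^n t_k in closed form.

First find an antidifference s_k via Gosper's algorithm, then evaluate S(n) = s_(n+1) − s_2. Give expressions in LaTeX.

S(n) = n^{5} + 2 n^{4} - 3 n^{3} - 13 n^{2} - 17 n + 30

The ratio is (5*k**4 + 18*k**3 + 13*k**2 - 22*k - 30)/(5*k**4 - 2*k**3 - 11*k**2 - 14*k - 8).
Take A(k)=1, B(k)=1, C(k)=k**4 - 2*k**3/5 - 11*k**2/5 - 14*k/5 - 8/5.
Key eq: (1)·f(k+1) = (1)·f(k) + (k**4 - 2*k**3/5 - 11*k**2/5 - 14*k/5 - 8/5).
d = 5 from the (0,0,4) case.
Solve for f: f(k) = k*(k**4 - 3*k**3 - k**2 - 2*k - 3)/5 (degree 5 ≤ 5).
Certificate R = B(k−1)f/C = k*(k**4 - 3*k**3 - k**2 - 2*k - 3)/(5*k**4 - 2*k**3 - 11*k**2 - 14*k - 8) gives s_k = k*(k**4 - 3*k**3 - k**2 - 2*k - 3).
Δs = 5*k**4 - 2*k**3 - 11*k**2 - 14*k - 8, as required.
Telescope: S(n) = s_(n+1) − s_(2) = n**5 + 2*n**4 - 3*n**3 - 13*n**2 - 17*n - 8 − (-38) = n**5 + 2*n**4 - 3*n**3 - 13*n**2 - 17*n + 30.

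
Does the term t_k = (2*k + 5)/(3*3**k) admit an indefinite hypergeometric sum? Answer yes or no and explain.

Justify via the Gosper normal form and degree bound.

Yes. s_k = (-k - 3)/3**k.

Compute t_(k+1)/t_k: get (2*k + 7)/(3*(2*k + 5)).
So A=1/3 and B=1, with C=k + 5/2.
Need (1/3)·f(k+1) − (1)·f(k) = k + 5/2.
d = 1 from the (0,0,1) case.
Coefficient equations give f(k) = -3*(k + 3)/2.
Get s_k = R·t_k = (-k - 3)/3**k with R(k) = B(k−1)f(k)/C(k) = -3*(k + 3)/(2*k + 5).
Verify: (2*k + 5)/(3*3**k) matches t_k.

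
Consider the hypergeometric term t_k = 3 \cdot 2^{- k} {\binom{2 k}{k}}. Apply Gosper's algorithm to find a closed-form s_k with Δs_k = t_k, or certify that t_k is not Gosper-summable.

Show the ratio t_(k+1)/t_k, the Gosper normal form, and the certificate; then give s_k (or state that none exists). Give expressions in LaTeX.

none (Gosper's algorithm certifies no s_k)

Step 1: r(k) = (2*k + 1)/(k + 1).
A = 2*k + 1, B = k + 1, C = 1.
Need (2*k + 1)·f(k+1) − (k)·f(k) = 1.
From deg A=1, deg B=1, deg C=0: d=-1.
Negative degree bound (-1): no f exists, t_k not Gosper-summable.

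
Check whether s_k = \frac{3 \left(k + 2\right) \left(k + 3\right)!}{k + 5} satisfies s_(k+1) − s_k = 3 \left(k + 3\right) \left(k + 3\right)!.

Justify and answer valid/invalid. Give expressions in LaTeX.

Invalid: residual - \frac{9 \left(k^{2} + 8 k + 14\right) \left(k + 3\right)!}{\left(k + 5\right) \left(k + 6\right)} ≠ 0.

s_(k+1) = 3*(k + 3)*factorial(k + 4)/(k + 6)
s_(k+1) − s_k = 3*(k**3 + 11*k**2 + 39*k + 48)*factorial(k + 3)/((k + 5)*(k + 6))
(s_(k+1) − s_k) − t_k = -9*(k**2 + 8*k + 14)*factorial(k + 3)/((k + 5)*(k + 6))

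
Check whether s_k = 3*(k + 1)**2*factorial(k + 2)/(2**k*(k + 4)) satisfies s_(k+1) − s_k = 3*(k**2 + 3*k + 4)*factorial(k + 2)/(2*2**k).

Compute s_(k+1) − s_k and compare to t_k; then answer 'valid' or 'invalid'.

s_(k+1) = 3*(k + 2)**2*factorial(k + 3)/(2*2**k*(k + 5))
s_(k+1) − s_k = 3*(k**4 + 9*k**3 + 30*k**2 + 54*k + 38)*factorial(k + 2)/(2*2**k*(k + 4)*(k + 5))
(s_(k+1) − s_k) − t_k = -9*(k**3 + 7*k**2 + 14*k + 14)*factorial(k + 2)/(2*2**k*(k + 4)*(k + 5))

Invalid: residual -9*(k**3 + 7*k**2 + 14*k + 14)*factorial(k + 2)/(2*2**k*(k + 4)*(k + 5)) ≠ 0.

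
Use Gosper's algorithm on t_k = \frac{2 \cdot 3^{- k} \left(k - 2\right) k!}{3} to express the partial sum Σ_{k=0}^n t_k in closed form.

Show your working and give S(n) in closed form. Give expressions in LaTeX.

S(n) = -2 + \frac{2 \cdot 3^{- n} \left(n + 1\right)!}{3}

Compute t_(k+1)/t_k: get (k**2 - 1)/(3*(k - 2)).
So A=k/3 + 1/3 and B=1, with C=k - 2.
f must satisfy (k/3 + 1/3)·f(k+1) − (1)·f(k) = k - 2.
d = 0 from the (1,0,1) case.
Solve for f: f(k) = 3 (degree 0 ≤ 0).
Then R = B(k−1)f/C = 3/(k - 2), so s_k = R(k)·t_k = 2*factorial(k)/3**k.
Δs = 2*(k - 2)*factorial(k)/(3*3**k), as required.
Σ_(k=0)^n t_k = s_(n+1) − s_(0) = (2*3**(-n - 1)*factorial(n + 1)) − (2), i.e. -2 + 2*factorial(n + 1)/(3*3**n).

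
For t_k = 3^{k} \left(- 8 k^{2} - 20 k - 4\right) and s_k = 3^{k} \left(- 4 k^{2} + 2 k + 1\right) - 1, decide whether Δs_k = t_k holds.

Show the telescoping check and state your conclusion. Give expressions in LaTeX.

s_(k+1) = 3**(k + 1)*(2*k - 4*(k + 1)**2 + 3) - 1
s_(k+1) − s_k = 3**k*(-8*k**2 - 20*k - 4)
(s_(k+1) − s_k) − t_k = 0

Valid: the claim telescopes to t_k.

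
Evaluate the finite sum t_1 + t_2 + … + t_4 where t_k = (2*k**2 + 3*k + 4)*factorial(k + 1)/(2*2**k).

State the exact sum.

Ratio r(k) = (k + 2)*(3*k + 2*(k + 1)**2 + 7)/(2*(2*k**2 + 3*k + 4)).
Gosper form: A/B · C(k+1)/C(k) with A=k/2 + 1, B=1, C=k**2 + 3*k/2 + 2.
Set up (k/2 + 1)·f(k+1) − (1)·f(k) − (k**2 + 3*k/2 + 2) = 0.
deg f ≤ 1 (via 1,0,2).
A polynomial solution: f(k) = 2*k + 1.
Get s_k = R·t_k = (2*k + 1)*factorial(k + 1)/2**k with R(k) = B(k−1)f(k)/C(k) = 2*(2*k + 1)/(2*k**2 + 3*k + 4).
Verify: (2*k**2 + 3*k + 4)*factorial(k + 1)/(2*2**k) matches t_k.
Evaluate s at k=5 and k=1: 495/2 and 3; difference 489/2.

Σ = 489/2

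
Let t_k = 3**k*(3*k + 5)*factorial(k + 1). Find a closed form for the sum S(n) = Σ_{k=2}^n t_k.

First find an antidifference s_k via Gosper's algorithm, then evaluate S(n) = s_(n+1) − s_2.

S(n) = 3*3**n*factorial(n + 2) - 54

r(k) = 3*(k + 2)*(3*k + 8)/(3*k + 5) after simplifying.
Factor: A=3*k + 6; B=1; C=k + 5/3.
Set up (3*k + 6)·f(k+1) − (1)·f(k) − (k + 5/3) = 0.
deg f ≤ 0 (via 1,0,1).
Solve for f: f(k) = 1/3 (degree 0 ≤ 0).
Then R = B(k−1)f/C = 1/(3*k + 5), so s_k = R(k)·t_k = 3**k*factorial(k + 1).
s_(k+1) − s_k = 3**k*(3*k + 5)*factorial(k + 1) = t_k.
Evaluate: s_(n+1) = 3**(n + 1)*factorial(n + 2); subtract s_(2) = 54 ⇒ S(n) = 3*3**n*factorial(n + 2) - 54.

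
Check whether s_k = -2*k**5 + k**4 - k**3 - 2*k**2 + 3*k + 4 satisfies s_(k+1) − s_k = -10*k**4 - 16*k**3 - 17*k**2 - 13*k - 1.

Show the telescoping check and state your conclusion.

valid; difference matches t_k

s_(k+1) = -2*k**5 - 9*k**4 - 17*k**3 - 19*k**2 - 10*k + 3
s_(k+1) − s_k = -10*k**4 - 16*k**3 - 17*k**2 - 13*k - 1
(s_(k+1) − s_k) − t_k = 0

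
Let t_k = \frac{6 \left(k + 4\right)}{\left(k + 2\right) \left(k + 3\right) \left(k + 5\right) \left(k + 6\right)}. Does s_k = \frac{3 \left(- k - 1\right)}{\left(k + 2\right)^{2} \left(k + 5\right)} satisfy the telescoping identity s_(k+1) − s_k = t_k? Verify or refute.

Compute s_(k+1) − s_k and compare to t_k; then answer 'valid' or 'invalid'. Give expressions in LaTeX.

s_(k+1) = 3*(-k - 2)/((k + 3)**2*(k + 6))
s_(k+1) − s_k = 3*(2*k**3 + 15*k**2 + 31*k + 14)/(k**6 + 21*k**5 + 177*k**4 + 767*k**3 + 1806*k**2 + 2196*k + 1080)
(s_(k+1) − s_k) − t_k = 3*(-3*k**2 - 21*k - 34)/(k**6 + 21*k**5 + 177*k**4 + 767*k**3 + 1806*k**2 + 2196*k + 1080)

Invalid: residual \frac{3 \left(- 3 k^{2} - 21 k - 34\right)}{k^{6} + 21 k^{5} + 177 k^{4} + 767 k^{3} + 1806 k^{2} + 2196 k + 1080} ≠ 0.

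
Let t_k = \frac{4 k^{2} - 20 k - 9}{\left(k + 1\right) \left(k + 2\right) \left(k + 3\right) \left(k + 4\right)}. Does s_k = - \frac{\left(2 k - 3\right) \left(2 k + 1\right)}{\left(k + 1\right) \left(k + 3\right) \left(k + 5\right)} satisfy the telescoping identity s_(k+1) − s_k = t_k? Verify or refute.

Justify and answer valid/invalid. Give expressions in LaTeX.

s_(k+1) = -(2*k - 1)*(2*k + 3)/((k + 2)*(k + 4)*(k + 6))
s_(k+1) − s_k = (4*k**4 - 145*k**2 - 315*k - 99)/(k**6 + 21*k**5 + 175*k**4 + 735*k**3 + 1624*k**2 + 1764*k + 720)
(s_(k+1) − s_k) − t_k = 3*(-8*k**3 - 12*k**2 + 128*k + 57)/(k**6 + 21*k**5 + 175*k**4 + 735*k**3 + 1624*k**2 + 1764*k + 720)

Invalid: residual \frac{3 \left(- 8 k^{3} - 12 k^{2} + 128 k + 57\right)}{k^{6} + 21 k^{5} + 175 k^{4} + 735 k^{3} + 1624 k^{2} + 1764 k + 720} ≠ 0.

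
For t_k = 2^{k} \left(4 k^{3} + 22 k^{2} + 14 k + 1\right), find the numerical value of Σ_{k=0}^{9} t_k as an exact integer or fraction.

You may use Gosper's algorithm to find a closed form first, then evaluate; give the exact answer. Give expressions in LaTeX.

Σ = 3871743

Compute t_(k+1)/t_k: get 2*(4*k**3 + 34*k**2 + 70*k + 41)/(4*k**3 + 22*k**2 + 14*k + 1).
Factor: A=2; B=1; C=k**3 + 11*k**2/2 + 7*k/2 + 1/4.
Need (2)·f(k+1) − (1)·f(k) = k**3 + 11*k**2/2 + 7*k/2 + 1/4.
From deg A=0, deg B=0, deg C=3: d=3.
Solving with deg f ≤ 3: f(k) = (2*k - 1)*(2*k**2 - 1)/4.
Certificate R = B(k−1)f/C = (2*k - 1)*(2*k**2 - 1)/(4*k**3 + 22*k**2 + 14*k + 1) gives s_k = 2**k*(4*k**3 - 2*k**2 - 2*k + 1).
Verify: 2**k*(4*k**3 + 22*k**2 + 14*k + 1) matches t_k.
Evaluate s at k=10 and k=0: 3871744 and 1; difference 3871743.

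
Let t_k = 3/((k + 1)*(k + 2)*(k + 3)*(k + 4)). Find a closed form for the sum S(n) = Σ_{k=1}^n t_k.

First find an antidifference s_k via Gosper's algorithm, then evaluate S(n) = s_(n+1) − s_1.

S(n) = n*(n**2 + 9*n + 26)/(24*(n**3 + 9*n**2 + 26*n + 24))

Step 1: r(k) = (k + 1)/(k + 5).
So A=k + 1 and B=k + 5, with C=1.
Need (k + 1)·f(k+1) − (k + 4)·f(k) = 1.
Degrees (1,1,0) ⇒ d ≤ 3.
Solve for f: f(k) = k*(k**2 + 6*k + 11)/18 (degree 3 ≤ 3).
So s_k = (B(k−1)f/C)·t_k = (k*(k + 4)*(k**2 + 6*k + 11)/18)·t_k = k*(k**2 + 6*k + 11)/(6*(k + 1)*(k + 2)*(k + 3)).
Δs = 3/(k**4 + 10*k**3 + 35*k**2 + 50*k + 24), as required.
Telescope: S(n) = s_(n+1) − s_(1) = (n**3 + 9*n**2 + 26*n + 18)/(6*(n**3 + 9*n**2 + 26*n + 24)) − (1/8) = n*(n**2 + 9*n + 26)/(24*(n**3 + 9*n**2 + 26*n + 24)).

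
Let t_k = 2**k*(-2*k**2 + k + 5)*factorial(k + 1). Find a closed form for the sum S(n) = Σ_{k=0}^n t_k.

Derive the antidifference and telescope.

The ratio is 2*(k + 2)*(k - 2*(k + 1)**2 + 6)/(-2*k**2 + k + 5).
A = 2*k + 4, B = 1, C = k**2 - k/2 - 5/2.
Key eq: (2*k + 4)·f(k+1) = (1)·f(k) + (k**2 - k/2 - 5/2).
d = 1 from the (1,0,2) case.
Solve for f: f(k) = (k - 3)/2 (degree 1 ≤ 1).
Certificate R = B(k−1)f/C = (k - 3)/(2*k**2 - k - 5) gives s_k = -2**k*(k - 3)*factorial(k + 1).
Δs = 2**k*(-2*k**2 + k + 5)*factorial(k + 1), as required.
s_(n+1) = -2**(n + 1)*(n - 2)*factorial(n + 2) and s_(0) = 3, so S(n) = -2*2**n*n*factorial(n + 2) + 4*2**n*factorial(n + 2) - 3.

S(n) = -2*2**n*n*factorial(n + 2) + 4*2**n*factorial(n + 2) - 3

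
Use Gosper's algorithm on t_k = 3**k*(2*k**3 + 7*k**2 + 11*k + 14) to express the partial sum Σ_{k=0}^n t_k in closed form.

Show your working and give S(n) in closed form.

t_(k+1)/t_k = 3*(2*k**3 + 13*k**2 + 31*k + 34)/(2*k**3 + 7*k**2 + 11*k + 14).
Normal form (A,B,C) = (3, 1, k**3 + 7*k**2/2 + 11*k/2 + 7).
Need (3)·f(k+1) − (1)·f(k) = k**3 + 7*k**2/2 + 11*k/2 + 7.
deg f ≤ 3 (via 0,0,3).
Solve for f: f(k) = (k**3 - k**2 + 4*k + 1)/2 (degree 3 ≤ 3).
R(k) = B(k−1)·f(k)/C(k) = (k**3 - k**2 + 4*k + 1)/(2*k**3 + 7*k**2 + 11*k + 14); s_k = R·t_k = 3**k*(k**3 - k**2 + 4*k + 1).
s_(k+1) − s_k = 3**k*(2*k**3 + 7*k**2 + 11*k + 14) = t_k.
Telescope: S(n) = s_(n+1) − s_(0) = 3**(n + 1)*(n**3 + 2*n**2 + 5*n + 5) − (1) = 3*3**n*n**3 + 6*3**n*n**2 + 15*3**n*n + 15*3**n - 1.

S(n) = 3*3**n*n**3 + 6*3**n*n**2 + 15*3**n*n + 15*3**n - 1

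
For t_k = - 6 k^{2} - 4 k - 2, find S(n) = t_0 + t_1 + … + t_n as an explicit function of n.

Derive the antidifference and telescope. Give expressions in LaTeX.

The ratio is (3*k**2 + 8*k + 6)/(3*k**2 + 2*k + 1).
So A=1 and B=1, with C=k**2 + 2*k/3 + 1/3.
Need (1)·f(k+1) − (1)·f(k) = k**2 + 2*k/3 + 1/3.
deg f ≤ 3 (via 0,0,2).
Match coefficients ⇒ f(k) = k*(2*k**2 - k + 1)/6.
Then R = B(k−1)f/C = k*(2*k**2 - k + 1)/(2*(3*k**2 + 2*k + 1)), so s_k = R(k)·t_k = k*(-2*k**2 + k - 1).
Verify: -6*k**2 - 4*k - 2 matches t_k.
Σ_(k=0)^n t_k = s_(n+1) − s_(0) = (-2*n**3 - 5*n**2 - 5*n - 2) − (0), i.e. -2*n**3 - 5*n**2 - 5*n - 2.

S(n) = - 2 n^{3} - 5 n^{2} - 5 n - 2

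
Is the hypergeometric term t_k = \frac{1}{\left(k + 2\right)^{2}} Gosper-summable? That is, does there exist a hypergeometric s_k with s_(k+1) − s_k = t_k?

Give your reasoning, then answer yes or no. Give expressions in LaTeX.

No — key equation has no polynomial f.

Step 1: r(k) = (k + 2)**2/(k + 3)**2.
Gosper form: A/B · C(k+1)/C(k) with A=k**2 + 4*k + 4, B=k**2 + 6*k + 9, C=1.
Set up (k**2 + 4*k + 4)·f(k+1) − (k**2 + 4*k + 4)·f(k) − (1) = 0.
Degrees (2,2,0) ⇒ d ≤ 0.
Put f(k) = c0: A·f(k+1) − B(k−1)·f(k) − C = -1; need -1 = 0 — inconsistent ⇒ no f, not summable.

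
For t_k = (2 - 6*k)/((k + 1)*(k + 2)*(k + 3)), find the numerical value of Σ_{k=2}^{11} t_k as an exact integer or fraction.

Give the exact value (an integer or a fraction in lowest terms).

Σ = -415/546

Ratio r(k) = (k + 1)*(3*k + 2)/((k + 4)*(3*k - 1)).
Take A(k)=k + 1, B(k)=k + 4, C(k)=k - 1/3.
Need (k + 1)·f(k+1) − (k + 3)·f(k) = k - 1/3.
Bound: deg f ≤ 2.
Coefficient equations give f(k) = k*(k - 3)/6.
Certificate R = B(k−1)f/C = k*(k - 3)*(k + 3)/(2*(3*k - 1)) gives s_k = -k*(k - 3)/((k + 1)*(k + 2)).
s_(k+1) − s_k = 2*(1 - 3*k)/(k**3 + 6*k**2 + 11*k + 6) = t_k.
Sum = s_(12) − s_(2); s_(12) = -54/91, s_(2) = 1/6 ⇒ -415/546.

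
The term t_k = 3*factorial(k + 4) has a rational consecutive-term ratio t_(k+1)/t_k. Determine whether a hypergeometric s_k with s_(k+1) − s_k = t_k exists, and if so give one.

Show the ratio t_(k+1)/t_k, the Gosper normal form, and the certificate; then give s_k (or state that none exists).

not Gosper-summable; s_k does not exist

Step 1: r(k) = k + 5.
Take A(k)=k + 5, B(k)=1, C(k)=1.
f must satisfy (k + 5)·f(k+1) − (1)·f(k) = 1.
deg f ≤ -1 (via 1,0,0).
deg f ≤ -1 is impossible — no certificate.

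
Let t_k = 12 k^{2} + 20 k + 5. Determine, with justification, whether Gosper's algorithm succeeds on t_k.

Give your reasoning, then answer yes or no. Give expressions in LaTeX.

Yes. s_k = k \left(4 k^{2} + 4 k - 3\right).

Compute t_(k+1)/t_k: get (12*k**2 + 44*k + 37)/(12*k**2 + 20*k + 5).
Factor: A=1; B=1; C=k**2 + 5*k/3 + 5/12.
Set up (1)·f(k+1) − (1)·f(k) − (k**2 + 5*k/3 + 5/12) = 0.
From deg A=0, deg B=0, deg C=2: d=3.
A polynomial solution: f(k) = k*(2*k - 1)*(2*k + 3)/12.
Get s_k = R·t_k = k*(4*k**2 + 4*k - 3) with R(k) = B(k−1)f(k)/C(k) = k*(2*k - 1)*(2*k + 3)/(12*k**2 + 20*k + 5).
Verify: 12*k**2 + 20*k + 5 matches t_k.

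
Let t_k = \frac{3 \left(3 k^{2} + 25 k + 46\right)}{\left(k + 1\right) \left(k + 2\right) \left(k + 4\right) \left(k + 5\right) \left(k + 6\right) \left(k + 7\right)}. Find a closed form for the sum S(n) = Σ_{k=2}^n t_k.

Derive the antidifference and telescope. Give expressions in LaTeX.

r(k) = (k + 1)*(k + 4)*(25*k + 3*(k + 1)**2 + 71)/((k + 3)*(k + 8)*(3*k**2 + 25*k + 46)) after simplifying.
So A=k + 1 and B=k + 8, with C=k**3 + 34*k**2/3 + 121*k/3 + 46.
Need (k + 1)·f(k+1) − (k + 7)·f(k) = k**3 + 34*k**2/3 + 121*k/3 + 46.
Bound: deg f ≤ 6.
Solve for f: f(k) = k*(k + 2)*(k + 3)*(k + 5)*(k**2 + 11*k + 34)/72 (degree 6 ≤ 6).
R(k) = B(k−1)·f(k)/C(k) = k*(k + 2)*(k + 5)*(k + 7)*(k**2 + 11*k + 34)/(24*(3*k**2 + 25*k + 46)); s_k = R·t_k = k*(k**2 + 11*k + 34)/(8*(k**3 + 11*k**2 + 34*k + 24)).
Δs = 3*(3*k**2 + 25*k + 46)/(k**6 + 25*k**5 + 247*k**4 + 1219*k**3 + 3112*k**2 + 3796*k + 1680), as required.
Telescope: S(n) = s_(n+1) − s_(2) = (n**3 + 14*n**2 + 59*n + 46)/(8*(n**3 + 14*n**2 + 59*n + 70)) − (5/48) = (n**3 + 14*n**2 + 59*n - 74)/(48*(n**3 + 14*n**2 + 59*n + 70)).

S(n) = \frac{n^{3} + 14 n^{2} + 59 n - 74}{48 \left(n^{3} + 14 n^{2} + 59 n + 70\right)}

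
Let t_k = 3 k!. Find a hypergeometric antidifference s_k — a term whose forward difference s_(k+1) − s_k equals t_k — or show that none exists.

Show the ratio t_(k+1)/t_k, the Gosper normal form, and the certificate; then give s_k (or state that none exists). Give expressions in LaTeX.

Step 1: r(k) = k + 1.
So A=k + 1 and B=1, with C=1.
Set up (k + 1)·f(k+1) − (1)·f(k) − (1) = 0.
deg f ≤ -1 (via 1,0,0).
deg f ≤ -1 is impossible — no certificate.

none — t_k is not Gosper-summable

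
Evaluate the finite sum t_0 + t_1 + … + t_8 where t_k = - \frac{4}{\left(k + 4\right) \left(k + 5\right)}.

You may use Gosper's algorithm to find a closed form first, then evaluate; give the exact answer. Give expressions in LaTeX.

t_(k+1)/t_k = (k + 4)/(k + 6).
Take A(k)=k + 4, B(k)=k + 6, C(k)=1.
f must satisfy (k + 4)·f(k+1) − (k + 5)·f(k) = 1.
Bound: deg f ≤ 1.
Match coefficients ⇒ f(k) = k/4.
Certificate R = B(k−1)f/C = k*(k + 5)/4 gives s_k = -k/(k + 4).
Verify: -4/(k**2 + 9*k + 20) matches t_k.
Evaluate s at k=9 and k=0: -9/13 and 0; difference -9/13.

Σ = -9/13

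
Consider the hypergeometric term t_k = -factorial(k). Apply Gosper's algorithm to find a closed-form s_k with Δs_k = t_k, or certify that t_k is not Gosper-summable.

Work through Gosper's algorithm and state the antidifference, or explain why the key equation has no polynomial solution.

Step 1: r(k) = k + 1.
Take A(k)=k + 1, B(k)=1, C(k)=1.
Need (k + 1)·f(k+1) − (1)·f(k) = 1.
Degrees (1,0,0) ⇒ d ≤ -1.
deg f ≤ -1 is impossible — no certificate.

no hypergeometric antidifference exists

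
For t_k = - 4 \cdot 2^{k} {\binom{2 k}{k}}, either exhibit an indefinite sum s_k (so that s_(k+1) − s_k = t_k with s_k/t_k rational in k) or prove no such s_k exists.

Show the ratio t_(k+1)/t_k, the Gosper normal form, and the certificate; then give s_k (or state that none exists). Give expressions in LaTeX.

none (Gosper's algorithm certifies no s_k)

Ratio r(k) = 4*(2*k + 1)/(k + 1).
Gosper form: A/B · C(k+1)/C(k) with A=8*k + 4, B=k + 1, C=1.
Set up (8*k + 4)·f(k+1) − (k)·f(k) − (1) = 0.
Degrees (1,1,0) ⇒ d ≤ -1.
d = -1 < 0 ⇒ no nonzero polynomial f; not summable.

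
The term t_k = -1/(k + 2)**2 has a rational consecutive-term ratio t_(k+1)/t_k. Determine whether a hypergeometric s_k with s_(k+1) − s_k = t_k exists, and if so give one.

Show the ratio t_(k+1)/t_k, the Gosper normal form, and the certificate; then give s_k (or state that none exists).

no hypergeometric antidifference exists

Compute t_(k+1)/t_k: get (k + 2)**2/(k + 3)**2.
Gosper form: A/B · C(k+1)/C(k) with A=k**2 + 4*k + 4, B=k**2 + 6*k + 9, C=1.
Need (k**2 + 4*k + 4)·f(k+1) − (k**2 + 4*k + 4)·f(k) = 1.
d = 0 from the (2,2,0) case.
Write f(k) = c0. Then LHS − RHS = -1, requiring -1 = 0: contradictory. No certificate.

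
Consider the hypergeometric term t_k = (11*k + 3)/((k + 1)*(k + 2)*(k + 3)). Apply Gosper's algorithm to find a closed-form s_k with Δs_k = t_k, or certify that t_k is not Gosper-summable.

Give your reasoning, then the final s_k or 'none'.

s_k = k*(7*k - 1)/(2*(k + 1)*(k + 2))

t_(k+1)/t_k = (k + 1)*(11*k + 14)/((k + 4)*(11*k + 3)).
Normal form (A,B,C) = (k + 1, k + 4, k + 3/11).
Need (k + 1)·f(k+1) − (k + 3)·f(k) = k + 3/11.
Degrees (1,1,1) ⇒ d ≤ 2.
A polynomial solution: f(k) = k*(7*k - 1)/22.
R(k) = B(k−1)·f(k)/C(k) = k*(k + 3)*(7*k - 1)/(2*(11*k + 3)); s_k = R·t_k = k*(7*k - 1)/(2*(k + 1)*(k + 2)).
Verify: (11*k + 3)/(k**3 + 6*k**2 + 11*k + 6) matches t_k.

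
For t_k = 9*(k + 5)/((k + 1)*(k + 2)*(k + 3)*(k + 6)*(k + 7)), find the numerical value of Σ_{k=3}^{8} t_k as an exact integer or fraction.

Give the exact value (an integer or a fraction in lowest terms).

Σ = 49/3300

The ratio is (k + 1)*(k + 6)**2/((k + 4)*(k + 5)*(k + 8)).
Factor: A=k + 1; B=k + 8; C=k**3 + 14*k**2 + 65*k + 100.
Set up (k + 1)·f(k+1) − (k + 7)·f(k) − (k**3 + 14*k**2 + 65*k + 100) = 0.
d = 6 from the (1,1,3) case.
Match coefficients ⇒ f(k) = k*(k + 3)*(k + 4)**2*(k + 5)**2/36.
R(k) = B(k−1)·f(k)/C(k) = k*(k + 3)*(k + 4)*(k + 7)/36; s_k = R·t_k = k*(k**2 + 9*k + 20)/(4*(k**3 + 9*k**2 + 20*k + 12)).
Check: Δs_k = 9*(k + 5)/(k**5 + 19*k**4 + 131*k**3 + 401*k**2 + 540*k + 252). ✓
Evaluate s at k=9 and k=3: 273/1100 and 7/30; difference 49/3300.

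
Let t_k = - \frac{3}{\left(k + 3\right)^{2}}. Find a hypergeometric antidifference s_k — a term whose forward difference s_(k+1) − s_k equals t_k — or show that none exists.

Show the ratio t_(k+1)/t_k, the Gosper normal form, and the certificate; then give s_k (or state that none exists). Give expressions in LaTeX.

none — t_k is not Gosper-summable

Compute t_(k+1)/t_k: get (k + 3)**2/(k + 4)**2.
Gosper form: A/B · C(k+1)/C(k) with A=k**2 + 6*k + 9, B=k**2 + 8*k + 16, C=1.
Set up (k**2 + 6*k + 9)·f(k+1) − (k**2 + 6*k + 9)·f(k) − (1) = 0.
d = 0 from the (2,2,0) case.
Put f(k) = c0: A·f(k+1) − B(k−1)·f(k) − C = -1; need -1 = 0 — inconsistent ⇒ no f, not summable.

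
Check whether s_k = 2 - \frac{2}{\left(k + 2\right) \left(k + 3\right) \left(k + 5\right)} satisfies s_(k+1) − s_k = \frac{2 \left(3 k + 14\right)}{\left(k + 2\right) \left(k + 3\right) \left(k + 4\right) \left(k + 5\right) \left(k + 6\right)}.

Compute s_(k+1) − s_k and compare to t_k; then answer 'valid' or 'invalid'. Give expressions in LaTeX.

s_(k+1) = 2 - 2/((k + 3)*(k + 4)*(k + 6))
s_(k+1) − s_k = 2*(3*k + 14)/(k**5 + 20*k**4 + 155*k**3 + 580*k**2 + 1044*k + 720)
(s_(k+1) − s_k) − t_k = 0

Valid — Δs_k = t_k.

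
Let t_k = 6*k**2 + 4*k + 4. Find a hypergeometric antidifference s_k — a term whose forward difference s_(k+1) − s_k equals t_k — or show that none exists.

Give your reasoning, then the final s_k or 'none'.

r(k) = (3*k**2 + 8*k + 7)/(3*k**2 + 2*k + 2) after simplifying.
Factor: A=1; B=1; C=k**2 + 2*k/3 + 2/3.
Key eq: (1)·f(k+1) = (1)·f(k) + (k**2 + 2*k/3 + 2/3).
Bound: deg f ≤ 3.
Solve for f: f(k) = k*(2*k**2 - k + 3)/6 (degree 3 ≤ 3).
Certificate R = B(k−1)f/C = k*(2*k**2 - k + 3)/(2*(3*k**2 + 2*k + 2)) gives s_k = k*(2*k**2 - k + 3).
Check: Δs_k = 6*k**2 + 4*k + 4. ✓

s_k = k*(2*k**2 - k + 3)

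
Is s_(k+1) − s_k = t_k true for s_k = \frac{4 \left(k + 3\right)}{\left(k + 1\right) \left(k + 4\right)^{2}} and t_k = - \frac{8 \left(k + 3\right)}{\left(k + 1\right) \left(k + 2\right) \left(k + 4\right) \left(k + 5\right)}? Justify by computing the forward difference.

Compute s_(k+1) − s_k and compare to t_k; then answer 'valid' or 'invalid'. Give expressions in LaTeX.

s_(k+1) = 4*(k + 4)/((k + 2)*(k + 5)**2)
s_(k+1) − s_k = 4*((k + 1)*(k + 4)**3 - (k + 2)*(k + 3)*(k + 5)**2)/((k + 1)*(k + 2)*(k + 4)**2*(k + 5)**2)
(s_(k+1) − s_k) − t_k = 4*(3*k**2 + 21*k + 34)/(k**6 + 21*k**5 + 177*k**4 + 759*k**3 + 1722*k**2 + 1920*k + 800)

Invalid: residual \frac{4 \left(3 k^{2} + 21 k + 34\right)}{k^{6} + 21 k^{5} + 177 k^{4} + 759 k^{3} + 1722 k^{2} + 1920 k + 800} ≠ 0.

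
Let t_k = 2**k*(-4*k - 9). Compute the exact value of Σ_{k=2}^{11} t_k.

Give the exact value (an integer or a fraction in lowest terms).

Ratio r(k) = 2*(4*k + 13)/(4*k + 9).
Factor: A=2; B=1; C=k + 9/4.
Set up (2)·f(k+1) − (1)·f(k) − (k + 9/4) = 0.
From deg A=0, deg B=0, deg C=1: d=1.
Solving with deg f ≤ 1: f(k) = (4*k + 1)/4.
Then R = B(k−1)f/C = (4*k + 1)/(4*k + 9), so s_k = R(k)·t_k = 2**k*(-4*k - 1).
Verify: 2**k*(-4*k - 9) matches t_k.
Sum = s_(12) − s_(2); s_(12) = -200704, s_(2) = -36 ⇒ -200668.

Σ = -200668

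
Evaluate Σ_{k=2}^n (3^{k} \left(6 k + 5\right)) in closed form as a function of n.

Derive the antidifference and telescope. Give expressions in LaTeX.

S(n) = 9 \cdot 3^{n} n + 3 \cdot 3^{n} - 36

Step 1: r(k) = 3*(6*k + 11)/(6*k + 5).
Take A(k)=3, B(k)=1, C(k)=k + 5/6.
Set up (3)·f(k+1) − (1)·f(k) − (k + 5/6) = 0.
Degrees (0,0,1) ⇒ d ≤ 1.
A polynomial solution: f(k) = (3*k - 2)/6.
Certificate R = B(k−1)f/C = (3*k - 2)/(6*k + 5) gives s_k = 3**k*(3*k - 2).
Verify: 3**k*(6*k + 5) matches t_k.
Evaluate: s_(n+1) = 3**(n + 1)*(3*n + 1); subtract s_(2) = 36 ⇒ S(n) = 9*3**n*n + 3*3**n - 36.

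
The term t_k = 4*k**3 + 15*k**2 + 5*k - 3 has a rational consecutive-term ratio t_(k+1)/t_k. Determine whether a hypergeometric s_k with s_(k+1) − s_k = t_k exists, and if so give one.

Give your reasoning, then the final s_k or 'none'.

s_k = k*(k**3 + 3*k**2 - 4*k - 3)

t_(k+1)/t_k = (4*k**3 + 27*k**2 + 47*k + 21)/(4*k**3 + 15*k**2 + 5*k - 3).
Normal form (A,B,C) = (1, 1, k**3 + 15*k**2/4 + 5*k/4 - 3/4).
f must satisfy (1)·f(k+1) − (1)·f(k) = k**3 + 15*k**2/4 + 5*k/4 - 3/4.
deg f ≤ 4 (via 0,0,3).
Match coefficients ⇒ f(k) = k*(k**3 + 3*k**2 - 4*k - 3)/4.
Certificate R = B(k−1)f/C = k*(k**3 + 3*k**2 - 4*k - 3)/((4*k + 3)*(k**2 + 3*k - 1)) gives s_k = k*(k**3 + 3*k**2 - 4*k - 3).
Check: Δs_k = 4*k**3 + 15*k**2 + 5*k - 3. ✓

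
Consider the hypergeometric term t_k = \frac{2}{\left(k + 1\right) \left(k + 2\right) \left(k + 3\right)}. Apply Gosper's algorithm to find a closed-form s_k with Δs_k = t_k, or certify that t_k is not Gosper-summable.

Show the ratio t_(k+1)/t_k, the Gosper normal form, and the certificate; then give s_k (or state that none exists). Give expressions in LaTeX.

r(k) = (k + 1)/(k + 4) after simplifying.
Normal form (A,B,C) = (k + 1, k + 4, 1).
f must satisfy (k + 1)·f(k+1) − (k + 3)·f(k) = 1.
deg f ≤ 2 (via 1,1,0).
Coefficient equations give f(k) = k*(k + 3)/4.
Get s_k = R·t_k = k*(k + 3)/(2*(k + 1)*(k + 2)) with R(k) = B(k−1)f(k)/C(k) = k*(k + 3)**2/4.
Δs = 2/(k**3 + 6*k**2 + 11*k + 6), as required.

s_k = \frac{k \left(k + 3\right)}{2 \left(k + 1\right) \left(k + 2\right)}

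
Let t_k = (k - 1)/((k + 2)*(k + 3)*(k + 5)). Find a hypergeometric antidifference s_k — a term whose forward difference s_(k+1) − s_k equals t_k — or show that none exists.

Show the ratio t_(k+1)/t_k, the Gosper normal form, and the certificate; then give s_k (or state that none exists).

t_(k+1)/t_k = k*(k + 2)*(k + 5)/((k - 1)*(k + 4)*(k + 6)).
Normal form (A,B,C) = (k + 2, k + 6, k**2 + 3*k - 4).
Key eq: (k + 2)·f(k+1) = (k + 5)·f(k) + (k**2 + 3*k - 4).
Degrees (1,1,2) ⇒ d ≤ 3.
Solve for f: f(k) = k*(k**2 - 3*k - 22)/12 (degree 3 ≤ 3).
R(k) = B(k−1)·f(k)/C(k) = k*(k + 5)*(k**2 - 3*k - 22)/(12*(k - 1)*(k + 4)); s_k = R·t_k = k*(k**2 - 3*k - 22)/(12*(k**3 + 9*k**2 + 26*k + 24)).
Δs = (k - 1)/(k**3 + 10*k**2 + 31*k + 30), as required.

s_k = k*(k**2 - 3*k - 22)/(12*(k**3 + 9*k**2 + 26*k + 24))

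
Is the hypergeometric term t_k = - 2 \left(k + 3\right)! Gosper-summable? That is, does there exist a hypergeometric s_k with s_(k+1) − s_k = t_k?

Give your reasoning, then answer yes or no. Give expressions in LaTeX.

No. Not Gosper-summable.

Step 1: r(k) = k + 4.
A = k + 4, B = 1, C = 1.
Solve (k + 4)·f(k+1) − (1)·f(k) = 1.
Bound: deg f ≤ -1.
Bound -1 < 0, so the key equation has no polynomial solution.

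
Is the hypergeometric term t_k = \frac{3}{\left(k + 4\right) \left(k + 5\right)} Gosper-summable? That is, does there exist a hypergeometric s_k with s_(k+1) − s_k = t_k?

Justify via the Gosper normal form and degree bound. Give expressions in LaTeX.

Step 1: r(k) = (k + 4)/(k + 6).
Gosper form: A/B · C(k+1)/C(k) with A=k + 4, B=k + 6, C=1.
Key eq: (k + 4)·f(k+1) = (k + 5)·f(k) + (1).
d = 1 from the (1,1,0) case.
A polynomial solution: f(k) = k/4.
Then R = B(k−1)f/C = k*(k + 5)/4, so s_k = R(k)·t_k = 3*k/(4*(k + 4)).
Check: Δs_k = 3/(k**2 + 9*k + 20). ✓

Yes. s_k = \frac{3 k}{4 \left(k + 4\right)}.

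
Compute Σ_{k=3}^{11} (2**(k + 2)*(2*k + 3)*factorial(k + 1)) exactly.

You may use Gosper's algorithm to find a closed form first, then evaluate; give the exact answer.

Compute t_(k+1)/t_k: get 2*(k + 2)*(2*k + 5)/(2*k + 3).
Normal form (A,B,C) = (2*k + 4, 1, k + 3/2).
Solve (2*k + 4)·f(k+1) − (1)·f(k) = k + 3/2.
deg f ≤ 0 (via 1,0,1).
Solve for f: f(k) = 1/2 (degree 0 ≤ 0).
Certificate R = B(k−1)f/C = 1/(2*k + 3) gives s_k = 2**(k + 2)*factorial(k + 1).
Verify: 2**(k + 2)*(2*k + 3)*factorial(k + 1) matches t_k.
Telescoping: Σ = s_(12) − s_(3) = 102023508787200 − (768) = 102023508786432.

Σ = 102023508786432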